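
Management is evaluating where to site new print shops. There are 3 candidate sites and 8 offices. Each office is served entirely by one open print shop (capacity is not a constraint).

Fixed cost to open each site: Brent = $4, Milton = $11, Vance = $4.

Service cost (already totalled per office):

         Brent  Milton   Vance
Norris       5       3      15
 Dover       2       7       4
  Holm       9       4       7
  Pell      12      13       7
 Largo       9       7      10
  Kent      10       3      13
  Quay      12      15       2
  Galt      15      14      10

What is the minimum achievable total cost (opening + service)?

Minimum total cost: 55

For any fixed open set, each office goes to its cheapest open site; total = fixed + service.
{Milton, Vance}: Norris→Milton 3, Dover→Vance 4, Holm→Milton 4, Pell→Vance 7, Largo→Milton 7, Kent→Milton 3, Quay→Vance 2, Galt→Vance 10. Service 40; fixed 15; total 55.
{Brent, Milton, Vance}: service 38 + fixed 19 = 57
{Brent, Vance}: service 52 + fixed 8 = 60
{Brent}: Norris→Brent 5, Dover→Brent 2, Holm→Brent 9, Pell→Brent 12, Largo→Brent 9, Kent→Brent 10, Quay→Brent 12, Galt→Brent 15. Service 74; fixed 4; total 78.
No other subset beats 55.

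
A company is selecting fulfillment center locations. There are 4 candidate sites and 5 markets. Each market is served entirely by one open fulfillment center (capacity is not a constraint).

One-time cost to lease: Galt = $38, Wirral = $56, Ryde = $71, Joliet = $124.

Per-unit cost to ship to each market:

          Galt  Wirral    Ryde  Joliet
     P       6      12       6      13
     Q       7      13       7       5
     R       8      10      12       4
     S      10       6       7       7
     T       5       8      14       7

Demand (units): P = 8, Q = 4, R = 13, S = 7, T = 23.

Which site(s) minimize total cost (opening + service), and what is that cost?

For any fixed open set, each market goes to its cheapest open site; total = fixed + service.
{Galt}: P→Galt 6·8=48, Q→Galt 7·4=28, R→Galt 8·13=104, S→Galt 10·7=70, T→Galt 5·23=115. Service 365; fixed 38; total 403.
{Galt, Wirral}: service 337 + fixed 94 = 431
{Galt, Joliet}: P→Galt 6·8=48, Q→Joliet 5·4=20, R→Joliet 4·13=52, S→Joliet 7·7=49, T→Galt 5·23=115. Service 284; fixed 162; total 446.
{Galt, Wirral, Ryde, Joliet}: P→Galt 6·8=48, Q→Joliet 5·4=20, R→Joliet 4·13=52, S→Wirral 6·7=42, T→Galt 5·23=115. Service 277; fixed 289; total 566.
No other subset beats 403.

Open Galt only; minimum total cost 403.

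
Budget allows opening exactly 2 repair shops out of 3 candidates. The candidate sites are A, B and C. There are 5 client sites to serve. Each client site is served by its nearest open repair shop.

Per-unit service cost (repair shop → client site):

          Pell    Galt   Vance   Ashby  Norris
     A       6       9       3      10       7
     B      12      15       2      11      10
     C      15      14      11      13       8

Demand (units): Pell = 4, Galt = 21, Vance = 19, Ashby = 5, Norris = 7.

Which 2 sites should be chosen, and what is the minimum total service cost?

With exactly 2 open, each client site uses its cheapest among the chosen.
{A, B}: Pell→A 6·4=24, Galt→A 9·21=189, Vance→B 2·19=38, Ashby→A 10·5=50, Norris→A 7·7=49. Service cost 350.
{A, C}: service cost 369
{B, C}: service cost 491
Among all 3 size-2 choices, {A, B} is lowest.

Choose A and B; total service cost 350.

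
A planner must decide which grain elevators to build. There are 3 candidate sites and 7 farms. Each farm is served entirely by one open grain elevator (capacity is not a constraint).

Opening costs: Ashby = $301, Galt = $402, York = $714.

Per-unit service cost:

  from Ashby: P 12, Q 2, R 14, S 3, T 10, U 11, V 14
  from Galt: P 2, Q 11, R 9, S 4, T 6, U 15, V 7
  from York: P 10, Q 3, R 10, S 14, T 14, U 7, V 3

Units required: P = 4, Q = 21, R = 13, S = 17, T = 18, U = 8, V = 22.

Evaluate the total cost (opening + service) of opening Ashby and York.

Each farm is assigned to its cheapest site among the open ones.
{Ashby, York}: P→York 10·4=40, Q→Ashby 2·21=42, R→York 10·13=130, S→Ashby 3·17=51, T→Ashby 10·18=180, U→York 7·8=56, V→York 3·22=66. Service 565; fixed 1015; total 1580.

Total cost: 1580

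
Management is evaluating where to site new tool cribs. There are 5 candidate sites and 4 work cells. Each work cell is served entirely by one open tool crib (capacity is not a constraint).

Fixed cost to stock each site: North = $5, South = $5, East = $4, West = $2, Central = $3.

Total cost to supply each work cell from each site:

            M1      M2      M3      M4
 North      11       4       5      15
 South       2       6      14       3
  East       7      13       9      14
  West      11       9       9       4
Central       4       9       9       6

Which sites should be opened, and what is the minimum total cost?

For any fixed open set, each work cell goes to its cheapest open site; total = fixed + service.
{North, South}: M1→South 2, M2→North 4, M3→North 5, M4→South 3. Service 14; fixed 10; total 24.
{North, South, West}: M1→South 2, M2→North 4, M3→North 5, M4→South 3. Service 14; fixed 12; total 26.
{North, South, Central}: service 14 + fixed 13 = 27
{North, South, East, West, Central}: service 14 + fixed 19 = 33
No other subset beats 24.

Open North and South; minimum total cost 24.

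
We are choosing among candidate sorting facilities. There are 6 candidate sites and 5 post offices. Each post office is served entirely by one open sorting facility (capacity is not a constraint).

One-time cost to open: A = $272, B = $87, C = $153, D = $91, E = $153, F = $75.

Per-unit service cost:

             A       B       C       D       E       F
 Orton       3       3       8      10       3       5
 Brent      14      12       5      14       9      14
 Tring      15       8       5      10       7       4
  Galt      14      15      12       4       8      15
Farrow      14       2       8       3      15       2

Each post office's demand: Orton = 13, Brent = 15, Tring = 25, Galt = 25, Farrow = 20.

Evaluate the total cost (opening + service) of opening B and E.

Total cost: 829

Each post office is assigned to its cheapest site among the open ones.
{B, E}: Orton→B 3·13=39, Brent→E 9·15=135, Tring→E 7·25=175, Galt→E 8·25=200, Farrow→B 2·20=40. Service 589; fixed 240; total 829.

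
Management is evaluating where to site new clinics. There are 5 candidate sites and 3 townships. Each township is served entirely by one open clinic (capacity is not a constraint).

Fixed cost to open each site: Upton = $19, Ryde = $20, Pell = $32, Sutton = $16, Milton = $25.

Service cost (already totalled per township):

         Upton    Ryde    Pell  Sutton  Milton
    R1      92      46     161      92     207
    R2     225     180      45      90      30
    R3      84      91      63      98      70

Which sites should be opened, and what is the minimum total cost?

Open Ryde and Milton; minimum total cost 191.

For any fixed open set, each township goes to its cheapest open site; total = fixed + service.
{Ryde, Milton}: R1→Ryde 46, R2→Milton 30, R3→Milton 70. Service 146; fixed 45; total 191.
{Ryde, Pell}: service 154 + fixed 52 = 206
{Ryde, Sutton, Milton}: service 146 + fixed 61 = 207
{Upton, Ryde, Pell, Sutton, Milton}: service 139 + fixed 112 = 251
No other subset beats 191.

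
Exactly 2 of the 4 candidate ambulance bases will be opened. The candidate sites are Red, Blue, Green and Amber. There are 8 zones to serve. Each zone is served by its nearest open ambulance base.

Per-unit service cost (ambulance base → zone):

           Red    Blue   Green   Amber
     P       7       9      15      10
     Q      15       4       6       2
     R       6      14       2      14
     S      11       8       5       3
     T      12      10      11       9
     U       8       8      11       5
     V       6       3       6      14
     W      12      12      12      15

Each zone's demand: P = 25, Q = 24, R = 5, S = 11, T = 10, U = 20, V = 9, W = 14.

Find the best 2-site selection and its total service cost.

Choose Red and Amber; total service cost 698.

With exactly 2 open, each zone uses its cheapest among the chosen.
{Red, Amber}: P→Red 7·25=175, Q→Amber 2·24=48, R→Red 6·5=30, S→Amber 3·11=33, T→Amber 9·10=90, U→Amber 5·20=100, V→Red 6·9=54, W→Red 12·14=168. Service cost 698.
{Green, Amber}: service cost 753
{Blue, Amber}: service cost 761
Among all 6 size-2 choices, {Red, Amber} is lowest.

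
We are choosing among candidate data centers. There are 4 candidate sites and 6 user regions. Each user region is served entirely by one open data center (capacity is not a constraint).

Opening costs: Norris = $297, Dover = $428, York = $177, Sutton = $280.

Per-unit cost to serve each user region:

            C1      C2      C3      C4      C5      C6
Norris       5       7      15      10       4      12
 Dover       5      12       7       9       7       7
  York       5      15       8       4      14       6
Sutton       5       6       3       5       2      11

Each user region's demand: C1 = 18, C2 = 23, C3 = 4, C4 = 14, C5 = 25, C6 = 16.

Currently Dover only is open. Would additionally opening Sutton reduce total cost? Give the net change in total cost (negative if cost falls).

Yes — net change −55 (cost falls by 55).

Current service cost with {Dover}: 807.
Adding Sutton: each user region re-picks its cheapest; new service cost 472, saving 335.
Extra fixed cost: 280. Net change = 280 − 335 = -55.
(Totals: 1235 → 1180.)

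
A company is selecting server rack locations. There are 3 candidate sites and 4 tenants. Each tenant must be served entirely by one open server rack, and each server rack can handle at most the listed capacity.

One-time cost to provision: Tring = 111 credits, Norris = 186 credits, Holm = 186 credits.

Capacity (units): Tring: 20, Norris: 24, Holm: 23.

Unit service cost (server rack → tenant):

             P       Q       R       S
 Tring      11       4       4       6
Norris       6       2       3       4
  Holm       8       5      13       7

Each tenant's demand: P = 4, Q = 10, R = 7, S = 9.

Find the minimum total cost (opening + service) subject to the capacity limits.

Open {Tring, Norris}: P→Norris 6·4=24, Q→Norris 2·10=20, R→Tring 4·7=28, S→Norris 4·9=36.
Loads: Tring carries 7/20, Norris carries 23/24. Service 108; fixed 297; total 405.
Next best feasible plan costs 416.

Minimum total cost: 405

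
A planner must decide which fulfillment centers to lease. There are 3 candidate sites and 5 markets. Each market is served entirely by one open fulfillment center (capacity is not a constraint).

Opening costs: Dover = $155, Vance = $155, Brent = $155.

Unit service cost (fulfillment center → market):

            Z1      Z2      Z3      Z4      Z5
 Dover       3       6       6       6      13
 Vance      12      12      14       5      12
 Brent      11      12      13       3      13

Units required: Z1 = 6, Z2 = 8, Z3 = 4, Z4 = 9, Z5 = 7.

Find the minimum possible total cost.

Minimum total cost: 390

For any fixed open set, each market goes to its cheapest open site; total = fixed + service.
{Dover}: Z1→Dover 3·6=18, Z2→Dover 6·8=48, Z3→Dover 6·4=24, Z4→Dover 6·9=54, Z5→Dover 13·7=91. Service 235; fixed 155; total 390.
{Brent}: service 332 + fixed 155 = 487
{Vance}: service 353 + fixed 155 = 508
{Dover, Vance, Brent}: Z1→Dover 3·6=18, Z2→Dover 6·8=48, Z3→Dover 6·4=24, Z4→Brent 3·9=27, Z5→Vance 12·7=84. Service 201; fixed 465; total 666.
No other subset beats 390.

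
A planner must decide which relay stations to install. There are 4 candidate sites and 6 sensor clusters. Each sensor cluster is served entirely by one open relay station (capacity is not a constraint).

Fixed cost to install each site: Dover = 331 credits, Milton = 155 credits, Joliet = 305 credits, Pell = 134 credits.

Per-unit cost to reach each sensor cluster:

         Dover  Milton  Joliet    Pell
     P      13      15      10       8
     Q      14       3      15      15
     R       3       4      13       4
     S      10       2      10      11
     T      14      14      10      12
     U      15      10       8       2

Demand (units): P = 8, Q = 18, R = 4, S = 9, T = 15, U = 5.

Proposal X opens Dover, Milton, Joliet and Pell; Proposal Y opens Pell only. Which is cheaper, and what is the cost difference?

Proposal Y is cheaper by 460.

Proposal X: {Dover, Milton, Joliet, Pell}: P→Pell 8·8=64, Q→Milton 3·18=54, R→Dover 3·4=12, S→Milton 2·9=18, T→Joliet 10·15=150, U→Pell 2·5=10. Service 308; fixed 925; total 1233.
Proposal Y: {Pell}: P→Pell 8·8=64, Q→Pell 15·18=270, R→Pell 4·4=16, S→Pell 11·9=99, T→Pell 12·15=180, U→Pell 2·5=10. Service 639; fixed 134; total 773.
Difference: |1233 − 773| = 460.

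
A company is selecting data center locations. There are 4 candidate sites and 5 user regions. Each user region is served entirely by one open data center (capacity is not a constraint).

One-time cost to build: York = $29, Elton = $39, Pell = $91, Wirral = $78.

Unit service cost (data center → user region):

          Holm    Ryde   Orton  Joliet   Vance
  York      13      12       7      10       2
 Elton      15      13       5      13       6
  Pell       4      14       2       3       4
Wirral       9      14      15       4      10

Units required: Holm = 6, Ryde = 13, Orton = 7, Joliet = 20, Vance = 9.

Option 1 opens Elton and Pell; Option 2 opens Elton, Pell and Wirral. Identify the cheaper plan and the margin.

Option 1 is cheaper by 78.

Option 1: {Elton, Pell}: Holm→Pell 4·6=24, Ryde→Elton 13·13=169, Orton→Pell 2·7=14, Joliet→Pell 3·20=60, Vance→Pell 4·9=36. Service 303; fixed 130; total 433.
Option 2: {Elton, Pell, Wirral}: Holm→Pell 4·6=24, Ryde→Elton 13·13=169, Orton→Pell 2·7=14, Joliet→Pell 3·20=60, Vance→Pell 4·9=36. Service 303; fixed 208; total 511.
Difference: |433 − 511| = 78.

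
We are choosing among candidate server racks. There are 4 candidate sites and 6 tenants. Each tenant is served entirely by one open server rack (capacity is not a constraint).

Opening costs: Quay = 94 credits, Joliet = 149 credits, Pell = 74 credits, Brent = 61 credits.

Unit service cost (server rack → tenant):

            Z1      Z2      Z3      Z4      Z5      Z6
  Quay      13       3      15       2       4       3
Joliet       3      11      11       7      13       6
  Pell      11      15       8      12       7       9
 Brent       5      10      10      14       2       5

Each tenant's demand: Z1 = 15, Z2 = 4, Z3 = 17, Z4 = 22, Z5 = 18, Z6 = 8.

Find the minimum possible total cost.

For any fixed open set, each tenant goes to its cheapest open site; total = fixed + service.
{Quay, Brent}: Z1→Brent 5·15=75, Z2→Quay 3·4=12, Z3→Brent 10·17=170, Z4→Quay 2·22=44, Z5→Brent 2·18=36, Z6→Quay 3·8=24. Service 361; fixed 155; total 516.
{Quay, Pell, Brent}: Z1→Brent 5·15=75, Z2→Quay 3·4=12, Z3→Pell 8·17=136, Z4→Quay 2·22=44, Z5→Brent 2·18=36, Z6→Quay 3·8=24. Service 327; fixed 229; total 556.
{Quay, Pell}: service 453 + fixed 168 = 621
{Quay, Joliet, Pell, Brent}: Z1→Joliet 3·15=45, Z2→Quay 3·4=12, Z3→Pell 8·17=136, Z4→Quay 2·22=44, Z5→Brent 2·18=36, Z6→Quay 3·8=24. Service 297; fixed 378; total 675.
No other subset beats 516.

Minimum total cost: 516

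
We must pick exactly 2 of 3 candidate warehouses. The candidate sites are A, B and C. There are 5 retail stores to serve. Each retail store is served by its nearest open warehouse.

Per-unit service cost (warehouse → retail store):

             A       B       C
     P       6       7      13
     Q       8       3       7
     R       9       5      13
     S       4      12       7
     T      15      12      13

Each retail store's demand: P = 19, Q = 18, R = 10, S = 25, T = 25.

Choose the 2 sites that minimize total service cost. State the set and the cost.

With exactly 2 open, each retail store uses its cheapest among the chosen.
{A, B}: P→A 6·19=114, Q→B 3·18=54, R→B 5·10=50, S→A 4·25=100, T→B 12·25=300. Service cost 618.
{B, C}: service cost 712
{A, C}: service cost 755
Among all 3 size-2 choices, {A, B} is lowest.

Choose A and B; total service cost 618.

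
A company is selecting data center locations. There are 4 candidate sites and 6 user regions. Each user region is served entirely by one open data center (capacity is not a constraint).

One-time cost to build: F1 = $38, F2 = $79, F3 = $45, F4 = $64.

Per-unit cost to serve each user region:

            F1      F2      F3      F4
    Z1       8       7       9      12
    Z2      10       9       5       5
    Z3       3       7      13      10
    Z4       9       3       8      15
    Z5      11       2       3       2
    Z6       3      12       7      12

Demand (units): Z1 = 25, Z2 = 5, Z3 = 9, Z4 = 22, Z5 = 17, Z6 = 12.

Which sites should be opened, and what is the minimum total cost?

Open F1 and F2; minimum total cost 500.

For any fixed open set, each user region goes to its cheapest open site; total = fixed + service.
{F1, F2}: Z1→F2 7·25=175, Z2→F2 9·5=45, Z3→F1 3·9=27, Z4→F2 3·22=66, Z5→F2 2·17=34, Z6→F1 3·12=36. Service 383; fixed 117; total 500.
{F1, F2, F3}: service 363 + fixed 162 = 525
{F1, F2, F4}: service 363 + fixed 181 = 544
{F1, F2, F3, F4}: Z1→F2 7·25=175, Z2→F3 5·5=25, Z3→F1 3·9=27, Z4→F2 3·22=66, Z5→F2 2·17=34, Z6→F1 3·12=36. Service 363; fixed 226; total 589.
No other subset beats 500.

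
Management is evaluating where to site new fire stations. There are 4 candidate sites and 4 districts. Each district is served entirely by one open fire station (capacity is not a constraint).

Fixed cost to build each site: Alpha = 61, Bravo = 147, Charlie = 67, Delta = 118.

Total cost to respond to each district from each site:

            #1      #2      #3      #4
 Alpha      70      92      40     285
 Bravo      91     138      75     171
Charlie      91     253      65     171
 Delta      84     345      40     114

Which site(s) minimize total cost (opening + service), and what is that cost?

Open Alpha and Delta; minimum total cost 495.

For any fixed open set, each district goes to its cheapest open site; total = fixed + service.
{Alpha, Delta}: #1→Alpha 70, #2→Alpha 92, #3→Alpha 40, #4→Delta 114. Service 316; fixed 179; total 495.
{Alpha, Charlie}: service 373 + fixed 128 = 501
{Alpha}: service 487 + fixed 61 = 548
{Alpha, Bravo, Charlie, Delta}: service 316 + fixed 393 = 709
(All 15 nonempty subsets were checked; Alpha and Delta is lowest.)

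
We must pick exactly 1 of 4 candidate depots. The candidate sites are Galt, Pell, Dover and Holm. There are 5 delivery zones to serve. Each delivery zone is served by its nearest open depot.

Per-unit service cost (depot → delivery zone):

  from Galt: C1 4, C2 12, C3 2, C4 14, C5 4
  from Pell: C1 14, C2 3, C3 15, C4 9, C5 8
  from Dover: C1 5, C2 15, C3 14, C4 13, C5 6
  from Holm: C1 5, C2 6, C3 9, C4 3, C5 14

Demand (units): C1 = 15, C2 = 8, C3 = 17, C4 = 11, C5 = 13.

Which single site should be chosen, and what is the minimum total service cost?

Choose Galt only; total service cost 396.

With exactly 1 open, each delivery zone uses its cheapest among the chosen.
{Galt}: C1→Galt 4·15=60, C2→Galt 12·8=96, C3→Galt 2·17=34, C4→Galt 14·11=154, C5→Galt 4·13=52. Service cost 396.
{Holm}: service cost 491
{Dover}: service cost 654
Among all 4 size-1 choices, {Galt} is lowest.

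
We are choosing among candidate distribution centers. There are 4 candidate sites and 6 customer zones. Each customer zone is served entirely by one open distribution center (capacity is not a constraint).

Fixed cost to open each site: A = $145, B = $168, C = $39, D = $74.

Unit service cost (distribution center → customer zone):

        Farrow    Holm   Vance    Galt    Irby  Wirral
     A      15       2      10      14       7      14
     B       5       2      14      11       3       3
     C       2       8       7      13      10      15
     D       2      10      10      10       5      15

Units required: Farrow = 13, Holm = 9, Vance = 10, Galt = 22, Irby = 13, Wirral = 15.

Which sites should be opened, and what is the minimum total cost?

For any fixed open set, each customer zone goes to its cheapest open site; total = fixed + service.
{B, C}: Farrow→C 2·13=26, Holm→B 2·9=18, Vance→C 7·10=70, Galt→B 11·22=242, Irby→B 3·13=39, Wirral→B 3·15=45. Service 440; fixed 207; total 647.
{B, D}: service 448 + fixed 242 = 690
{B, C, D}: Farrow→C 2·13=26, Holm→B 2·9=18, Vance→C 7·10=70, Galt→D 10·22=220, Irby→B 3·13=39, Wirral→B 3·15=45. Service 418; fixed 281; total 699.
{A, B, C, D}: Farrow→C 2·13=26, Holm→A 2·9=18, Vance→C 7·10=70, Galt→D 10·22=220, Irby→B 3·13=39, Wirral→B 3·15=45. Service 418; fixed 426; total 844.
No other subset beats 647.

Open B and C; minimum total cost 647.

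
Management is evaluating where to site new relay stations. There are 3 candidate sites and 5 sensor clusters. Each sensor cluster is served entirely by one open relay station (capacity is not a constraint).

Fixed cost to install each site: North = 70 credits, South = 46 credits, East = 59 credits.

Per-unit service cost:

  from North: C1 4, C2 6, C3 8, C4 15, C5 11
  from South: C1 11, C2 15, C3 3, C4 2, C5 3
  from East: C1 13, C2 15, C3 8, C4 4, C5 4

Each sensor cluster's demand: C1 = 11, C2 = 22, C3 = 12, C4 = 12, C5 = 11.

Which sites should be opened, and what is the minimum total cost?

Open North and South; minimum total cost 385.

For any fixed open set, each sensor cluster goes to its cheapest open site; total = fixed + service.
{North, South}: C1→North 4·11=44, C2→North 6·22=132, C3→South 3·12=36, C4→South 2·12=24, C5→South 3·11=33. Service 269; fixed 116; total 385.
{North, South, East}: C1→North 4·11=44, C2→North 6·22=132, C3→South 3·12=36, C4→South 2·12=24, C5→South 3·11=33. Service 269; fixed 175; total 444.
{North, East}: service 364 + fixed 129 = 493
{South}: C1→South 11·11=121, C2→South 15·22=330, C3→South 3·12=36, C4→South 2·12=24, C5→South 3·11=33. Service 544; fixed 46; total 590.
No other subset beats 385.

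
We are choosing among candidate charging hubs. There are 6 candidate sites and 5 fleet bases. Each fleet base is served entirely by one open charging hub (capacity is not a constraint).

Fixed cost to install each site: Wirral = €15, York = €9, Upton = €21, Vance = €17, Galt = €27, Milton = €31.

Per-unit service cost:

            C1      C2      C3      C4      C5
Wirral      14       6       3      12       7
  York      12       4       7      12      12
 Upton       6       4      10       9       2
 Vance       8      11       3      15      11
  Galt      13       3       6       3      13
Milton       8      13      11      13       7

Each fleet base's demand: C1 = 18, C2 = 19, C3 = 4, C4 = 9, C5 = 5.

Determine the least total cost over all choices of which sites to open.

For any fixed open set, each fleet base goes to its cheapest open site; total = fixed + service.
{Upton, Galt}: C1→Upton 6·18=108, C2→Galt 3·19=57, C3→Galt 6·4=24, C4→Galt 3·9=27, C5→Upton 2·5=10. Service 226; fixed 48; total 274.
{Wirral, Upton, Galt}: C1→Upton 6·18=108, C2→Galt 3·19=57, C3→Wirral 3·4=12, C4→Galt 3·9=27, C5→Upton 2·5=10. Service 214; fixed 63; total 277.
{Upton, Vance, Galt}: service 214 + fixed 65 = 279
{Wirral, York, Upton, Vance, Galt, Milton}: service 214 + fixed 120 = 334
No other subset beats 274.

Minimum total cost: 274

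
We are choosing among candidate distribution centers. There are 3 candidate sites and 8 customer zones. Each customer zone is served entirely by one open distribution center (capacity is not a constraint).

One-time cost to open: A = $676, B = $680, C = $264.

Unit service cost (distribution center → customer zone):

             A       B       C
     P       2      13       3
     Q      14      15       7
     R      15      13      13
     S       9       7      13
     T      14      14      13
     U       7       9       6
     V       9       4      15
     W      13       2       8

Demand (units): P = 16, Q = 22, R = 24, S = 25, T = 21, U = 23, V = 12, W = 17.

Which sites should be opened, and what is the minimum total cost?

Open C only; minimum total cost 1830.

For any fixed open set, each customer zone goes to its cheapest open site; total = fixed + service.
{C}: P→C 3·16=48, Q→C 7·22=154, R→C 13·24=312, S→C 13·25=325, T→C 13·21=273, U→C 6·23=138, V→C 15·12=180, W→C 8·17=136. Service 1566; fixed 264; total 1830.
{B, C}: P→C 3·16=48, Q→C 7·22=154, R→B 13·24=312, S→B 7·25=175, T→C 13·21=273, U→C 6·23=138, V→B 4·12=48, W→B 2·17=34. Service 1182; fixed 944; total 2126.
{B}: service 1608 + fixed 680 = 2288
{A, B, C}: P→A 2·16=32, Q→C 7·22=154, R→B 13·24=312, S→B 7·25=175, T→C 13·21=273, U→C 6·23=138, V→B 4·12=48, W→B 2·17=34. Service 1166; fixed 1620; total 2786.
(All 7 nonempty subsets were checked; C only is lowest.)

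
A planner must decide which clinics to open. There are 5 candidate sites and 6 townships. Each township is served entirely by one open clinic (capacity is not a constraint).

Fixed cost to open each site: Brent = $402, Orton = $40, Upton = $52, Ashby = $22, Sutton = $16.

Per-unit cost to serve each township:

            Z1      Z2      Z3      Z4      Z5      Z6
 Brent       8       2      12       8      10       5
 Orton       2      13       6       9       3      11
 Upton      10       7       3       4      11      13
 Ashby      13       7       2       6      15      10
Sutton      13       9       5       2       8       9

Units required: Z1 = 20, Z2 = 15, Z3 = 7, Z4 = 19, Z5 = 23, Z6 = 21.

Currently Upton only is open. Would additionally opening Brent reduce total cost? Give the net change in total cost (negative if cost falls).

Current service cost with {Upton}: 928.
Adding Brent: each township re-picks its cheapest; new service cost 622, saving 306.
Extra fixed cost: 402. Net change = 402 − 306 = 96.
(Totals: 980 → 1076.)

No — net change +96 (cost rises by 96).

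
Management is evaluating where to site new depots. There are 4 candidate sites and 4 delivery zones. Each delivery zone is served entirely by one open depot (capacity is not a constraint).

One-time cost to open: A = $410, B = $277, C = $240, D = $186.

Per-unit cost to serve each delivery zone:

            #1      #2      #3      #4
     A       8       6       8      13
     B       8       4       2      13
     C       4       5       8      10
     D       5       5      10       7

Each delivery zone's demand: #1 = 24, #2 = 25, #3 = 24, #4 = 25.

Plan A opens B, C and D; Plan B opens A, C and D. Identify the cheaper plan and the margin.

Plan A is cheaper by 302.

Plan A: {B, C, D}: #1→C 4·24=96, #2→B 4·25=100, #3→B 2·24=48, #4→D 7·25=175. Service 419; fixed 703; total 1122.
Plan B: {A, C, D}: #1→C 4·24=96, #2→C 5·25=125, #3→A 8·24=192, #4→D 7·25=175. Service 588; fixed 836; total 1424.
Difference: |1122 − 1424| = 302.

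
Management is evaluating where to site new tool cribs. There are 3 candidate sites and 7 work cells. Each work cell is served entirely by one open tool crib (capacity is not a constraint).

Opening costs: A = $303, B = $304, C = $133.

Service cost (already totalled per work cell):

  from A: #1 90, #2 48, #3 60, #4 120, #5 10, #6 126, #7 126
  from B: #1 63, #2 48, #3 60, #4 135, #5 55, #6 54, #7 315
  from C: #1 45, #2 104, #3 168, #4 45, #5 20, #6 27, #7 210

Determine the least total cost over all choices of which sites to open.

For any fixed open set, each work cell goes to its cheapest open site; total = fixed + service.
{C}: #1→C 45, #2→C 104, #3→C 168, #4→C 45, #5→C 20, #6→C 27, #7→C 210. Service 619; fixed 133; total 752.
{A, C}: #1→C 45, #2→A 48, #3→A 60, #4→C 45, #5→A 10, #6→C 27, #7→A 126. Service 361; fixed 436; total 797.
{A}: service 580 + fixed 303 = 883
{A, B, C}: service 361 + fixed 740 = 1101
No other subset beats 752.

Minimum total cost: 752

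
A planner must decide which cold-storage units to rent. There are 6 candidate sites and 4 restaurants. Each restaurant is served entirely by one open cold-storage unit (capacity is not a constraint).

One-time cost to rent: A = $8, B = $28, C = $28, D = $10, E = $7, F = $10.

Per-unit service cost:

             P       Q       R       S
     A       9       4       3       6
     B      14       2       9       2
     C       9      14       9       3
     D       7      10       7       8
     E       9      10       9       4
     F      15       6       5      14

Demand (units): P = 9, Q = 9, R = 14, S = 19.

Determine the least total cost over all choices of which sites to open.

For any fixed open set, each restaurant goes to its cheapest open site; total = fixed + service.
{A, B, D}: P→D 7·9=63, Q→B 2·9=18, R→A 3·14=42, S→B 2·19=38. Service 161; fixed 46; total 207.
{A, B, D, E}: service 161 + fixed 53 = 214
{A, B}: P→A 9·9=81, Q→B 2·9=18, R→A 3·14=42, S→B 2·19=38. Service 179; fixed 36; total 215.
{A, B, C, D, E, F}: service 161 + fixed 91 = 252
No other subset beats 207.

Minimum total cost: 207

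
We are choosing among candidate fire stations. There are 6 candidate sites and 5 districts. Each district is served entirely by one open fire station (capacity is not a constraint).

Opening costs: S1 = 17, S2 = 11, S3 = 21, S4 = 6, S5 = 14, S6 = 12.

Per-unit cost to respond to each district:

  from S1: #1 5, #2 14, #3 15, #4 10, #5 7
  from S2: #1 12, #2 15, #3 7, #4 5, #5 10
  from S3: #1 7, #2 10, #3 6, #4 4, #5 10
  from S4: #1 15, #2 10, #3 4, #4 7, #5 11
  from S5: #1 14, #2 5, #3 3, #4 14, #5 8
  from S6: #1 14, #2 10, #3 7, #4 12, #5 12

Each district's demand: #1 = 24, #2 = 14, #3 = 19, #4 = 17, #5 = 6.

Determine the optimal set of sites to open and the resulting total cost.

For any fixed open set, each district goes to its cheapest open site; total = fixed + service.
{S1, S3, S5}: #1→S1 5·24=120, #2→S5 5·14=70, #3→S5 3·19=57, #4→S3 4·17=68, #5→S1 7·6=42. Service 357; fixed 52; total 409.
{S1, S3, S4, S5}: #1→S1 5·24=120, #2→S5 5·14=70, #3→S5 3·19=57, #4→S3 4·17=68, #5→S1 7·6=42. Service 357; fixed 58; total 415.
{S1, S2, S5}: service 374 + fixed 42 = 416
{S1, S2, S3, S4, S5, S6}: #1→S1 5·24=120, #2→S5 5·14=70, #3→S5 3·19=57, #4→S3 4·17=68, #5→S1 7·6=42. Service 357; fixed 81; total 438.
No other subset beats 409.

Open S1, S3 and S5; minimum total cost 409.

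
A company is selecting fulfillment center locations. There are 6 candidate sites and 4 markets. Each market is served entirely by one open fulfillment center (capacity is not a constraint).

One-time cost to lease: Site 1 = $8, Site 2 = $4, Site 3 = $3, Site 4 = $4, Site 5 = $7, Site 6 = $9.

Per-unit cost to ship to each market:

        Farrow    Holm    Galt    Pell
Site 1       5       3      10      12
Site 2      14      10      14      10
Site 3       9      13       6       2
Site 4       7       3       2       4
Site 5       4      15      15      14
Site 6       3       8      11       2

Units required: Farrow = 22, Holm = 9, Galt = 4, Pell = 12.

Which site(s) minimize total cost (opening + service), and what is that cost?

Open Site 4 and Site 6; minimum total cost 138.

For any fixed open set, each market goes to its cheapest open site; total = fixed + service.
{Site 4, Site 6}: Farrow→Site 6 3·22=66, Holm→Site 4 3·9=27, Galt→Site 4 2·4=8, Pell→Site 6 2·12=24. Service 125; fixed 13; total 138.
{Site 3, Site 4, Site 6}: service 125 + fixed 16 = 141
{Site 2, Site 4, Site 6}: Farrow→Site 6 3·22=66, Holm→Site 4 3·9=27, Galt→Site 4 2·4=8, Pell→Site 6 2·12=24. Service 125; fixed 17; total 142.
{Site 1, Site 2, Site 3, Site 4, Site 5, Site 6}: service 125 + fixed 35 = 160
No other subset beats 138.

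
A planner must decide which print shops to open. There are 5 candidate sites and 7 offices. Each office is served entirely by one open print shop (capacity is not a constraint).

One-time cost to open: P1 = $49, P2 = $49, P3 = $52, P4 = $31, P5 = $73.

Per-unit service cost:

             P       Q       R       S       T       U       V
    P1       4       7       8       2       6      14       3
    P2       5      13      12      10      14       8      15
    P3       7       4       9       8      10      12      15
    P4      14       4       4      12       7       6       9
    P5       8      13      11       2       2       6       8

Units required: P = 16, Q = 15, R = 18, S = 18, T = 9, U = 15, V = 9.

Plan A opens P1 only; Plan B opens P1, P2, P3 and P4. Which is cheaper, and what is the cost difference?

Plan A: {P1}: P→P1 4·16=64, Q→P1 7·15=105, R→P1 8·18=144, S→P1 2·18=36, T→P1 6·9=54, U→P1 14·15=210, V→P1 3·9=27. Service 640; fixed 49; total 689.
Plan B: {P1, P2, P3, P4}: P→P1 4·16=64, Q→P3 4·15=60, R→P4 4·18=72, S→P1 2·18=36, T→P1 6·9=54, U→P4 6·15=90, V→P1 3·9=27. Service 403; fixed 181; total 584.
Difference: |689 − 584| = 105.

Plan B is cheaper by 105.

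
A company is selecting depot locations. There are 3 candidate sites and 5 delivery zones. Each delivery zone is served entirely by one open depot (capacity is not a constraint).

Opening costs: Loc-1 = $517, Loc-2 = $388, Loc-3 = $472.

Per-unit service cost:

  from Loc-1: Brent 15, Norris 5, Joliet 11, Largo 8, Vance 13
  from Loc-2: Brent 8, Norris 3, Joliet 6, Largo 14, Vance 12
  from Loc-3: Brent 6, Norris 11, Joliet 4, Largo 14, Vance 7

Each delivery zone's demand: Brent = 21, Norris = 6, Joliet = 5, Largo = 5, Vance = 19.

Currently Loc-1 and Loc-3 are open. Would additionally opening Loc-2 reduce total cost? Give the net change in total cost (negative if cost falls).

No — net change +376 (cost rises by 376).

Current service cost with {Loc-1, Loc-3}: 349.
Adding Loc-2: each delivery zone re-picks its cheapest; new service cost 337, saving 12.
Extra fixed cost: 388. Net change = 388 − 12 = 376.
(Totals: 1338 → 1714.)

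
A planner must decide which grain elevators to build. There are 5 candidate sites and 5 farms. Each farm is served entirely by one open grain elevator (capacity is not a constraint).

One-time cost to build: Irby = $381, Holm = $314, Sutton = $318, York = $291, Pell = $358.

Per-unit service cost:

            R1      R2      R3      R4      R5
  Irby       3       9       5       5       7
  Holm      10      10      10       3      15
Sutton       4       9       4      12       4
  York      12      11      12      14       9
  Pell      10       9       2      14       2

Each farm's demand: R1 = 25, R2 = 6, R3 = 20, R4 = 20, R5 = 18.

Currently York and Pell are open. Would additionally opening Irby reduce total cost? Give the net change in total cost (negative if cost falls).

Current service cost with {York, Pell}: 660.
Adding Irby: each farm re-picks its cheapest; new service cost 305, saving 355.
Extra fixed cost: 381. Net change = 381 − 355 = 26.
(Totals: 1309 → 1335.)

No — net change +26 (cost rises by 26).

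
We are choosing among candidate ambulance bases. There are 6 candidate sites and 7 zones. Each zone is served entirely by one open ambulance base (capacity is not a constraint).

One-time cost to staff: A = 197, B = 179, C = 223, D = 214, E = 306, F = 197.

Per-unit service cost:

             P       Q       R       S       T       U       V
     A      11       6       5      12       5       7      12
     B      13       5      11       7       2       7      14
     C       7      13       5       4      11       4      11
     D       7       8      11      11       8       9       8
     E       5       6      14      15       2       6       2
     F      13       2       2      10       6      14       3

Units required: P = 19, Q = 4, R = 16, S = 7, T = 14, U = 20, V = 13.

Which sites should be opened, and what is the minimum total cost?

For any fixed open set, each zone goes to its cheapest open site; total = fixed + service.
{C, F}: P→C 7·19=133, Q→F 2·4=8, R→F 2·16=32, S→C 4·7=28, T→F 6·14=84, U→C 4·20=80, V→F 3·13=39. Service 404; fixed 420; total 824.
{E, F}: service 379 + fixed 503 = 882
{C, E}: service 361 + fixed 529 = 890
{A, B, C, D, E, F}: service 297 + fixed 1316 = 1613
No other subset beats 824.

Open C and F; minimum total cost 824.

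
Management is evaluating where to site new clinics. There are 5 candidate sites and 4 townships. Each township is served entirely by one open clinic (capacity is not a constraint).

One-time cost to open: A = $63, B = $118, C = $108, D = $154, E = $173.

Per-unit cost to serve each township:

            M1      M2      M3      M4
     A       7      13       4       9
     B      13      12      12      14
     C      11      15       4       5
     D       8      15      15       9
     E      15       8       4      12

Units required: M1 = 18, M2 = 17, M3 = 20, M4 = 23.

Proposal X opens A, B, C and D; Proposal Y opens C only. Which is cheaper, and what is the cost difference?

Proposal X: {A, B, C, D}: M1→A 7·18=126, M2→B 12·17=204, M3→A 4·20=80, M4→C 5·23=115. Service 525; fixed 443; total 968.
Proposal Y: {C}: M1→C 11·18=198, M2→C 15·17=255, M3→C 4·20=80, M4→C 5·23=115. Service 648; fixed 108; total 756.
Difference: |968 − 756| = 212.

Proposal Y is cheaper by 212.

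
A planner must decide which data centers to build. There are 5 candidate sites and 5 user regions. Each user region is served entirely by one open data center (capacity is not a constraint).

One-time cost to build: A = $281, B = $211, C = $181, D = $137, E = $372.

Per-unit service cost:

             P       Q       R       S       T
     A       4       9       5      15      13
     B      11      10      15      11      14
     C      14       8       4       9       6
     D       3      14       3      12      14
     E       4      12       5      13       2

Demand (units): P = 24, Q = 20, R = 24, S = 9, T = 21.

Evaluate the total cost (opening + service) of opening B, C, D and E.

Each user region is assigned to its cheapest site among the open ones.
{B, C, D, E}: P→D 3·24=72, Q→C 8·20=160, R→D 3·24=72, S→C 9·9=81, T→E 2·21=42. Service 427; fixed 901; total 1328.

Total cost: 1328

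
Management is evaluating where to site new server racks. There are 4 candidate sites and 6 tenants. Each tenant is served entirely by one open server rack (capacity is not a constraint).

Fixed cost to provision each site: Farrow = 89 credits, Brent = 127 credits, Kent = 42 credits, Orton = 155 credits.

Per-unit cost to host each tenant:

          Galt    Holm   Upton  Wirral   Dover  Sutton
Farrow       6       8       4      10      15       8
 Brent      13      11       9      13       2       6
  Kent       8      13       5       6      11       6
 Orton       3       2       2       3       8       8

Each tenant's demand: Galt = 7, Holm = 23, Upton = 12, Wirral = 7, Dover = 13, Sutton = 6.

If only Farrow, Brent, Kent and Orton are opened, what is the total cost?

Total cost: 587

Each tenant is assigned to its cheapest site among the open ones.
{Farrow, Brent, Kent, Orton}: Galt→Orton 3·7=21, Holm→Orton 2·23=46, Upton→Orton 2·12=24, Wirral→Orton 3·7=21, Dover→Brent 2·13=26, Sutton→Brent 6·6=36. Service 174; fixed 413; total 587.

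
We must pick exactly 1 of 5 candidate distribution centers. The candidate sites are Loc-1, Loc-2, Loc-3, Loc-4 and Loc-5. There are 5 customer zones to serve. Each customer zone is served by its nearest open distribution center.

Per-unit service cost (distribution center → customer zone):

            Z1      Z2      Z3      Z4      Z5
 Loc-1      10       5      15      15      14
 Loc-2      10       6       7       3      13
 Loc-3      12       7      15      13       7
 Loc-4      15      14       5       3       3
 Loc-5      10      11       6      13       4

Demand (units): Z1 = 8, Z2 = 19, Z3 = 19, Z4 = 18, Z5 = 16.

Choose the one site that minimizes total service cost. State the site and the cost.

With exactly 1 open, each customer zone uses its cheapest among the chosen.
{Loc-4}: Z1→Loc-4 15·8=120, Z2→Loc-4 14·19=266, Z3→Loc-4 5·19=95, Z4→Loc-4 3·18=54, Z5→Loc-4 3·16=48. Service cost 583.
{Loc-2}: service cost 589
{Loc-5}: service cost 701
Among all 5 size-1 choices, {Loc-4} is lowest.

Choose Loc-4 only; total service cost 583.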